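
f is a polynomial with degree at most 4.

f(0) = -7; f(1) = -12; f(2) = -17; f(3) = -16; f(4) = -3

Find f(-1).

-8

First differences: -5, -5, 1, 13. Second differences: 0, 6, 12. Third differences: 6, 6.
Level-3 differences are constant, so f has degree 3.
Fitting a degree-3 polynomial gives f(t) = t³ - 3t² - 3t - 7.
Then f(-1) = -8.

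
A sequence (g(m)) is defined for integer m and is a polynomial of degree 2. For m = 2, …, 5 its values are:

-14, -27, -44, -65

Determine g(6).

-90

Write g(m) = am² + bm + c; the 4 given values yield a linear system in the 3 coefficients.
Solving, g(m) = -2m² - 3m.
Then g(6) = -90.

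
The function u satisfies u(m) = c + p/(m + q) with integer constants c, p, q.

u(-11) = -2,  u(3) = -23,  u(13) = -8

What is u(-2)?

7

(u(m) − c)(m + q) = p for each data point; the three points give a linear system in c and q, then p follows.
Solving: c = -5, q = -1, p = -36, so u(m) = -5 − 36/(m − 1).
Then u(-2) = -5 − 36/(-3) = 7.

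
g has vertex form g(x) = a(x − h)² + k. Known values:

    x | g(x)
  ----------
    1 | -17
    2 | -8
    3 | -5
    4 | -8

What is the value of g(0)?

-32

First differences 9, 3, -3; second difference -6 = 2a, so a = -3.
Expanding, the x-coefficient is −2ah = 6h; matching it to the data gives h = 3, and then k = -5.
So g(x) = -3(x − 3)² − 5.
g(0) = -3·(-3)² − 5 = -32.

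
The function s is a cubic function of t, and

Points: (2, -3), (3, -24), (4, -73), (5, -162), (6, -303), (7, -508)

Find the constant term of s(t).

First differences: -21, -49, -89, -141, -205. Second differences: -28, -40, -52, -64. Third differences: -12, -12, -12.
Level-3 differences are constant, so s has degree 3.
Fitting a degree-3 polynomial gives s(t) = -2t³ + 4t² - 3t + 3.
The constant term is s(0) = 3.

3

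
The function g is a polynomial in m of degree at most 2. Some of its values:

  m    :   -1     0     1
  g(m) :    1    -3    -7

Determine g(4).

First differences: -4, -4.
Level-1 differences are constant, so g has degree 1.
Fitting a degree-1 polynomial gives g(m) = -4m - 3.
Then g(4) = -19.

-19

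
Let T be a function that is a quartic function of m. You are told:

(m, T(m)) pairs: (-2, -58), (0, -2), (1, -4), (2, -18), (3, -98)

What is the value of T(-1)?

-6

Write T(m) = am^4 + bm³ + cm² + dm + e; the 5 given values yield a linear system in the 5 coefficients.
Solving, T(m) = -2m^4 + 3m³ - m² - 2m - 2.
Then T(-1) = -6.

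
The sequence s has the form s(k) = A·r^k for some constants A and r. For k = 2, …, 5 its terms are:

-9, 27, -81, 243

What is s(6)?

-729

Consecutive ratio: 27/(-9) = -3, and -81/27 = -3, so r = -3.
Then A·(-3)^2 = -9 gives A = -1, and s(k) = -1·(-3)^k.
s(6) = -1·(-3)^6 = -729.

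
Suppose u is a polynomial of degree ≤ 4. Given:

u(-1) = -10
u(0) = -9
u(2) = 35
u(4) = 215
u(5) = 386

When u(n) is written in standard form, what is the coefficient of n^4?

Write u(n) = an^4 + bn³ + cn² + dn + e; the 5 given values yield a linear system in the 5 coefficients.
Solving, the leading coefficient vanishes, and u(n) = 2n³ + 5n² + 4n - 9.
The coefficient of n^4 is 0.

0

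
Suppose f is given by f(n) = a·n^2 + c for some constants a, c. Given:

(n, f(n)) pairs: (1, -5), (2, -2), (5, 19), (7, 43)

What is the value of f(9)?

75

From f(1) = -5 and f(2) = -2: 1a + c = -5 and 4a + c = -2.
Subtracting: 3a = 3, so a = 1; then c = -5 − 1·1 = -6.
So f(n) = 1n² − 6, and f(9) = 75.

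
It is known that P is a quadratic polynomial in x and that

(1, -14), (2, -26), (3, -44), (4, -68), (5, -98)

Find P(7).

-176

First differences: -12, -18, -24, -30. Second differences: -6, -6, -6.
Level-2 differences are constant, so P has degree 2.
Fitting a degree-2 polynomial gives P(x) = -3x² - 3x - 8.
Then P(7) = -176.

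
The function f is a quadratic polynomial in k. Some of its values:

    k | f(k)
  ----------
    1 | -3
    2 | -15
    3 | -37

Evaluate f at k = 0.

-1

Write f(k) = ak² + bk + c; the 3 given values yield a linear system in the 3 coefficients.
Solving, f(k) = -5k² + 3k - 1.
Then f(0) = -1.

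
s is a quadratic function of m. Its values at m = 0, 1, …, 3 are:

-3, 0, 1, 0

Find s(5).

Write s(m) = am² + bm + c; the 4 given values yield a linear system in the 3 coefficients.
Solving, s(m) = -m² + 4m - 3.
Then s(5) = -8.

-8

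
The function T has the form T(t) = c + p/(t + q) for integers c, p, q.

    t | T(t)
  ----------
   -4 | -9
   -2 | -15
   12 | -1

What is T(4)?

(T(t) − c)(t + q) = p for each data point; the three points give a linear system in c and q, then p follows.
Solving: c = -3, q = 0, p = 24, so T(t) = -3 + 24/(t + 0).
Then T(4) = -3 + 24/4 = 3.

3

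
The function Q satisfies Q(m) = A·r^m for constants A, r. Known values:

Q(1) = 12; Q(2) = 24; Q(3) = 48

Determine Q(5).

Consecutive ratio: 24/12 = 2, and 48/24 = 2, so r = 2.
Then A·2^1 = 12 gives A = 6, and Q(m) = 6·2^m.
Q(5) = 6·2^5 = 192.

192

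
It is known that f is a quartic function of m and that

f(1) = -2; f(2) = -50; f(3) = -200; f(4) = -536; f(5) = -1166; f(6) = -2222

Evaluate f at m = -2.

10

First differences: -48, -150, -336, -630, -1056. Second differences: -102, -186, -294, -426. Third differences: -84, -108, -132. Fourth differences: -24, -24.
Level-4 differences are constant, so f has degree 4.
Fitting a degree-4 polynomial gives f(m) = -m^4 - 4m³ - 2m² + m + 4.
Then f(-2) = 10.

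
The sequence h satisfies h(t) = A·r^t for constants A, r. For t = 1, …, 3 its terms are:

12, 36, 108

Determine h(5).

972

Consecutive ratio: 36/12 = 3, and 108/36 = 3, so r = 3.
Then A·3^1 = 12 gives A = 4, and h(t) = 4·3^t.
h(5) = 4·3^5 = 972.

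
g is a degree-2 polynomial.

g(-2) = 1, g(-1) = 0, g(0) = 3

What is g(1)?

10

Write g(n) = an² + bn + c; the 3 given values yield a linear system in the 3 coefficients.
Solving, g(n) = 2n² + 5n + 3.
Then g(1) = 10.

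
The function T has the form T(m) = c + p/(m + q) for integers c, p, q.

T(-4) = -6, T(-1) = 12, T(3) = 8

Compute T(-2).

(T(m) − c)(m + q) = p for each data point; the three points give a linear system in c and q, then p follows.
Solving: c = 6, q = 3, p = 12, so T(m) = 6 + 12/(m + 3).
Then T(-2) = 6 + 12/1 = 18.

18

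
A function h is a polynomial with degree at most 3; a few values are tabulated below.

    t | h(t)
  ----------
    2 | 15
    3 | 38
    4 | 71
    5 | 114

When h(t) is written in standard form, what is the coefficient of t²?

5

First differences: 23, 33, 43. Second differences: 10, 10.
Level-2 differences are constant, so h has degree 2.
Fitting a degree-2 polynomial gives h(t) = 5t² - 2t - 1.
The coefficient of t² is 5.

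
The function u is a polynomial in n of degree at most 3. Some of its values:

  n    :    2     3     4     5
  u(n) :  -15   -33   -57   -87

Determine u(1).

-3

Write u(n) = an³ + bn² + cn + d; the 4 given values yield a linear system in the 4 coefficients.
Solving, the leading coefficient vanishes, and u(n) = -3n² - 3n + 3.
Then u(1) = -3.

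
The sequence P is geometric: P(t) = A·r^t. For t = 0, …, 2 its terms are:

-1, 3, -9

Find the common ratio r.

Consecutive ratio: 3/(-1) = -3, and -9/3 = -3, so r = -3.
Then A·(-3)^0 = -1 gives A = -1, and P(t) = -1·(-3)^t.

-3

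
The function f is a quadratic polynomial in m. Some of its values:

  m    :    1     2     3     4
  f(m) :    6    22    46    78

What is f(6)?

First differences: 16, 24, 32. Second differences: 8, 8.
Level-2 differences are constant, so f has degree 2.
Fitting a degree-2 polynomial gives f(m) = 4m² + 4m - 2.
Then f(6) = 166.

166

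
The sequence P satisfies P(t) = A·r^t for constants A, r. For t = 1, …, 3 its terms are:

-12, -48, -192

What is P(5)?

-3072

Consecutive ratio: -48/(-12) = 4, and -192/(-48) = 4, so r = 4.
Then A·4^1 = -12 gives A = -3, and P(t) = -3·4^t.
P(5) = -3·4^5 = -3072.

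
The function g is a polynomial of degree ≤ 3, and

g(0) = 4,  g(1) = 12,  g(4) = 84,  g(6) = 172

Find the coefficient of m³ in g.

Write g(m) = am³ + bm² + cm + d; the 4 given values yield a linear system in the 4 coefficients.
Solving, the leading coefficient vanishes, and g(m) = 4m² + 4m + 4.
The coefficient of m³ is 0.

0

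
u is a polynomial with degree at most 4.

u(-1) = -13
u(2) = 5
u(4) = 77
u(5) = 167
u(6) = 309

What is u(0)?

-3

Write u(n) = an^4 + bn³ + cn² + dn + e; the 5 given values yield a linear system in the 5 coefficients.
Solving, the leading coefficient vanishes, and u(n) = 2n³ - 4n² + 4n - 3.
The constant term is u(0) = -3.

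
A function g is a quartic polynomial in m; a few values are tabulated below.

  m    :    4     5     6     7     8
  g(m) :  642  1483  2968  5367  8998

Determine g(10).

21468

Write g(m) = am^4 + bm³ + cm² + dm + e; the 5 given values yield a linear system in the 5 coefficients.
Solving, g(m) = 2m^4 + m³ + 5m² - 3m - 2.
Then g(10) = 21468.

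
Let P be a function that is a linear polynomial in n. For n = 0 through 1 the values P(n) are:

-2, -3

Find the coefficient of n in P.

-1

Write P(n) = an + b; the 2 given values yield a linear system in the 2 coefficients.
Solving, P(n) = -n - 2.
The coefficient of n is -1.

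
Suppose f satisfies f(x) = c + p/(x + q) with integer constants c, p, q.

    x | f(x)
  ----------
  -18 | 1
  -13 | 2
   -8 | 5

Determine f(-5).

(f(x) − c)(x + q) = p for each data point; the three points give a linear system in c and q, then p follows.
Solving: c = -1, q = 3, p = -30, so f(x) = -1 − 30/(x + 3).
Then f(-5) = -1 − 30/(-2) = 14.

14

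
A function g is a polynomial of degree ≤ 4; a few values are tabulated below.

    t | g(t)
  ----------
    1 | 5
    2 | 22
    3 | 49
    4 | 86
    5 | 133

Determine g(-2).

14

Write g(t) = at^4 + bt³ + ct² + dt + e; the 5 given values yield a linear system in the 5 coefficients.
Solving, the top 2 coefficients vanish, and g(t) = 5t² + 2t - 2.
Then g(-2) = 14.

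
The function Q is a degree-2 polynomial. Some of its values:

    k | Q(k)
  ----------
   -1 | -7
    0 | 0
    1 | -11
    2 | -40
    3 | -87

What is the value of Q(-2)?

First differences: 7, -11, -29, -47. Second differences: -18, -18, -18.
Level-2 differences are constant, so Q has degree 2.
Fitting a degree-2 polynomial gives Q(k) = -9k² - 2k.
Then Q(-2) = -32.

-32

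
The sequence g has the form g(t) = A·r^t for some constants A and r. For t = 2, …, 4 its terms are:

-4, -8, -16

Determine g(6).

-64

Consecutive ratio: -8/(-4) = 2, and -16/(-8) = 2, so r = 2.
Then A·2^2 = -4 gives A = -1, and g(t) = -1·2^t.
g(6) = -1·2^6 = -64.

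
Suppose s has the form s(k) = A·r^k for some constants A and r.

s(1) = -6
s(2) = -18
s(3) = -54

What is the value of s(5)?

Consecutive ratio: -18/(-6) = 3, and -54/(-18) = 3, so r = 3.
Then A·3^1 = -6 gives A = -2, and s(k) = -2·3^k.
s(5) = -2·3^5 = -486.

-486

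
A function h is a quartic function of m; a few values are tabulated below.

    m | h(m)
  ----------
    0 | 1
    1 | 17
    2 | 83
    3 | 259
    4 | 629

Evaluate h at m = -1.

Write h(m) = am^4 + bm³ + cm² + dm + e; the 5 given values yield a linear system in the 5 coefficients.
Solving, h(m) = m^4 + 4m³ + 6m² + 5m + 1.
Then h(-1) = -1.

-1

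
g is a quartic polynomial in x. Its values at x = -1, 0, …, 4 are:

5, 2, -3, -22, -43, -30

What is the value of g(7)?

933

First differences: -3, -5, -19, -21, 13. Second differences: -2, -14, -2, 34. Third differences: -12, 12, 36. Fourth differences: 24, 24.
Level-4 differences are constant, so g has degree 4.
Fitting a degree-4 polynomial gives g(x) = x^4 - 4x³ - 2x² + 2.
Then g(7) = 933.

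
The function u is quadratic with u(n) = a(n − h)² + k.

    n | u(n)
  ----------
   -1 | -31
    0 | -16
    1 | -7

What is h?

First differences 15, 9; second difference -6 = 2a, so a = -3.
Expanding, the n-coefficient is −2ah = 6h; matching it to the data gives h = 2, and then k = -4.
So u(n) = -3(n − 2)² − 4.
Hence h = 2.

2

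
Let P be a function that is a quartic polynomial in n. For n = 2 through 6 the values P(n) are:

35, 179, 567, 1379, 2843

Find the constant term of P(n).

-1

Write P(n) = an^4 + bn³ + cn² + dn + e; the 5 given values yield a linear system in the 5 coefficients.
Solving, P(n) = 2n^4 + 2n³ - 6n² + 6n - 1.
The constant term is P(0) = -1.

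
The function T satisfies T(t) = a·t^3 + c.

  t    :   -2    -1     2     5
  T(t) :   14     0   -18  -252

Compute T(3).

From T(-2) = 14 and T(-1) = 0: -8a + c = 14 and -1a + c = 0.
Subtracting: 7a = -14, so a = -2; then c = 14 − (-2)·(-8) = -2.
So T(t) = -2t³ − 2, and T(3) = -56.

-56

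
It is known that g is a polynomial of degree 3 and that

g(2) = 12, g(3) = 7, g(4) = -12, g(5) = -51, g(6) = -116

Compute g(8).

-348

First differences: -5, -19, -39, -65. Second differences: -14, -20, -26. Third differences: -6, -6.
Level-3 differences are constant, so g has degree 3.
Fitting a degree-3 polynomial gives g(m) = -m³ + 2m² + 4m + 4.
Then g(8) = -348.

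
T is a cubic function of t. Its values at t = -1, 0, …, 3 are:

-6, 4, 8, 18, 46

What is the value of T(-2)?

First differences: 10, 4, 10, 28. Second differences: -6, 6, 18. Third differences: 12, 12.
Level-3 differences are constant, so T has degree 3.
Fitting a degree-3 polynomial gives T(t) = 2t³ - 3t² + 5t + 4.
Then T(-2) = -34.

-34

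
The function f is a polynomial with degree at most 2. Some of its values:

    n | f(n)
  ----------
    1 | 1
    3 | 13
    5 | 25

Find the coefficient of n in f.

Write f(n) = an² + bn + c; the 3 given values yield a linear system in the 3 coefficients.
Solving, the leading coefficient vanishes, and f(n) = 6n - 5.
The coefficient of n is 6.

6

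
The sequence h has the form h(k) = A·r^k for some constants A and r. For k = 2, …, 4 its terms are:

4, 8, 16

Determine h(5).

32

Consecutive ratio: 8/4 = 2, and 16/8 = 2, so r = 2.
Then A·2^2 = 4 gives A = 1, and h(k) = 1·2^k.
h(5) = 1·2^5 = 32.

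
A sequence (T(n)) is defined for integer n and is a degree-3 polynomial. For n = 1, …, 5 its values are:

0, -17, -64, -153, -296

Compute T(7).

-792

First differences: -17, -47, -89, -143. Second differences: -30, -42, -54. Third differences: -12, -12.
Level-3 differences are constant, so T has degree 3.
Fitting a degree-3 polynomial gives T(n) = -2n³ - 3n² + 6n - 1.
Then T(7) = -792.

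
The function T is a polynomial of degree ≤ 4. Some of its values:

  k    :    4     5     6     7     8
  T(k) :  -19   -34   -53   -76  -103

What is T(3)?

-8

First differences: -15, -19, -23, -27. Second differences: -4, -4, -4.
Level-2 differences are constant, so T has degree 2.
Fitting a degree-2 polynomial gives T(k) = -2k² + 3k + 1.
Then T(3) = -8.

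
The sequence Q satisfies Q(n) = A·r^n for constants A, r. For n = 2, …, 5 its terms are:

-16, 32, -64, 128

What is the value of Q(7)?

Consecutive ratio: 32/(-16) = -2, and -64/32 = -2, so r = -2.
Then A·(-2)^2 = -16 gives A = -4, and Q(n) = -4·(-2)^n.
Q(7) = -4·(-2)^7 = 512.

512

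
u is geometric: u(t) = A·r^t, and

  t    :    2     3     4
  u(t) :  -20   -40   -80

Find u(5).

Consecutive ratio: -40/(-20) = 2, and -80/(-40) = 2, so r = 2.
Then A·2^2 = -20 gives A = -5, and u(t) = -5·2^t.
u(5) = -5·2^5 = -160.

-160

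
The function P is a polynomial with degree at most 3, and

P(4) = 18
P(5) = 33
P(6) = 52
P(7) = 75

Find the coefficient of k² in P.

2

Write P(k) = ak³ + bk² + ck + d; the 4 given values yield a linear system in the 4 coefficients.
Solving, the leading coefficient vanishes, and P(k) = 2k² - 3k - 2.
The coefficient of k² is 2.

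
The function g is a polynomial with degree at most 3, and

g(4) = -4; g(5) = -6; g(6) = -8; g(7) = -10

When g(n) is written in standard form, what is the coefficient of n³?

0

First differences: -2, -2, -2.
Level-1 differences are constant, so g has degree 1.
Fitting a degree-1 polynomial gives g(n) = -2n + 4.
The coefficient of n³ is 0.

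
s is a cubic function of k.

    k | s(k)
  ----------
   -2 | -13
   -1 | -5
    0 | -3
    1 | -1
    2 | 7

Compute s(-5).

-133

Write s(k) = ak³ + bk² + ck + d; the 5 given values yield a linear system in the 4 coefficients.
Solving, s(k) = k³ + k - 3.
Then s(-5) = -133.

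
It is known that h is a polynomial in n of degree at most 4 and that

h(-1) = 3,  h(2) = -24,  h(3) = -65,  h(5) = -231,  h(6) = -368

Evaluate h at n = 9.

-1067

Write h(n) = an^4 + bn³ + cn² + dn + e; the 5 given values yield a linear system in the 5 coefficients.
Solving, the leading coefficient vanishes, and h(n) = -n³ - 4n² - 2n + 4.
Then h(9) = -1067.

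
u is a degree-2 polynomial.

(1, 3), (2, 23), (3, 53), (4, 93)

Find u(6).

First differences: 20, 30, 40. Second differences: 10, 10.
Level-2 differences are constant, so u has degree 2.
Fitting a degree-2 polynomial gives u(k) = 5k² + 5k - 7.
Then u(6) = 203.

203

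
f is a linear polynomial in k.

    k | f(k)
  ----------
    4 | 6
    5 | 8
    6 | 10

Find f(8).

First differences: 2, 2.
Level-1 differences are constant, so f has degree 1.
Fitting a degree-1 polynomial gives f(k) = 2k - 2.
Then f(8) = 14.

14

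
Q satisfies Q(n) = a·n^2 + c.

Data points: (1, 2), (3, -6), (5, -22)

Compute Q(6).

-33

From Q(1) = 2 and Q(3) = -6: 1a + c = 2 and 9a + c = -6.
Subtracting: 8a = -8, so a = -1; then c = 2 − (-1)·1 = 3.
So Q(n) = -1n² + 3, and Q(6) = -33.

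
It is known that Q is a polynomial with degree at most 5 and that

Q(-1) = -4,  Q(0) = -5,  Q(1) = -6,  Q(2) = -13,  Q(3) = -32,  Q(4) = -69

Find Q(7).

First differences: -1, -1, -7, -19, -37. Second differences: 0, -6, -12, -18. Third differences: -6, -6, -6.
Level-3 differences are constant, so Q has degree 3.
Fitting a degree-3 polynomial gives Q(x) = -x³ - 5.
Then Q(7) = -348.

-348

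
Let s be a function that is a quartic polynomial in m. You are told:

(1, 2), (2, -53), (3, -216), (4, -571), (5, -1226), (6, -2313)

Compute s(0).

First differences: -55, -163, -355, -655, -1087. Second differences: -108, -192, -300, -432. Third differences: -84, -108, -132. Fourth differences: -24, -24.
Level-4 differences are constant, so s has degree 4.
Fitting a degree-4 polynomial gives s(m) = -m^4 - 4m³ - 5m² + 3m + 9.
Then s(0) = 9.

9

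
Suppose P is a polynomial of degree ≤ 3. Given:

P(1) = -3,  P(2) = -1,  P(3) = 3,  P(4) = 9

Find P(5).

17

First differences: 2, 4, 6. Second differences: 2, 2.
Level-2 differences are constant, so P has degree 2.
Extending the table by one column gives the next first difference 8, so P(5) = 9 + 8 = 17.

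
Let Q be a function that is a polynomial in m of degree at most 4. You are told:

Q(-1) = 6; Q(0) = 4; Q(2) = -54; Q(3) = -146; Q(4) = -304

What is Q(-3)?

Write Q(m) = am^4 + bm³ + cm² + dm + e; the 5 given values yield a linear system in the 5 coefficients.
Solving, the leading coefficient vanishes, and Q(m) = -3m³ - 6m² - 5m + 4.
Then Q(-3) = 46.

46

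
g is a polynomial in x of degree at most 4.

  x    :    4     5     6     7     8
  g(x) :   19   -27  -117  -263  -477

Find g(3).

First differences: -46, -90, -146, -214. Second differences: -44, -56, -68. Third differences: -12, -12.
Level-3 differences are constant, so g has degree 3.
Fitting a degree-3 polynomial gives g(x) = -2x³ + 8x² + 4x + 3.
Then g(3) = 33.

33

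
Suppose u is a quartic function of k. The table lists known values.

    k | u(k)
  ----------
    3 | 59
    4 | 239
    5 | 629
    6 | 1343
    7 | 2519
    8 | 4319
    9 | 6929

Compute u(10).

10559

First differences: 180, 390, 714, 1176, 1800, 2610. Second differences: 210, 324, 462, 624, 810. Third differences: 114, 138, 162, 186. Fourth differences: 24, 24, 24.
Level-4 differences are constant, so u has degree 4.
Fitting a degree-4 polynomial gives u(k) = k^4 + k³ - 4k² - 4k - 1.
Then u(10) = 10559.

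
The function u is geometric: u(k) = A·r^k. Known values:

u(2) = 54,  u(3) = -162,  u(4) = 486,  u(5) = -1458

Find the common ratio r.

-3

Consecutive ratio: -162/54 = -3, and 486/(-162) = -3, so r = -3.
Then A·(-3)^2 = 54 gives A = 6, and u(k) = 6·(-3)^k.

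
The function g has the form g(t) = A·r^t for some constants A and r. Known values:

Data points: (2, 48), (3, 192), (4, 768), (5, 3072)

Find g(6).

Consecutive ratio: 192/48 = 4, and 768/192 = 4, so r = 4.
Then A·4^2 = 48 gives A = 3, and g(t) = 3·4^t.
g(6) = 3·4^6 = 12288.

12288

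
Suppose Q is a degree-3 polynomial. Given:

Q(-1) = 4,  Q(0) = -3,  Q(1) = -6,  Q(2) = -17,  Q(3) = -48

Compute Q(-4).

First differences: -7, -3, -11, -31. Second differences: 4, -8, -20. Third differences: -12, -12.
Level-3 differences are constant, so Q has degree 3.
Fitting a degree-3 polynomial gives Q(x) = -2x³ + 2x² - 3x - 3.
Then Q(-4) = 169.

169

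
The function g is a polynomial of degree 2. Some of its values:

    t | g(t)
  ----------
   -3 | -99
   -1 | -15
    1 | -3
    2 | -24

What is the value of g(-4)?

-168

Write g(t) = at² + bt + c; the 4 given values yield a linear system in the 3 coefficients.
Solving, g(t) = -9t² + 6t.
Then g(-4) = -168.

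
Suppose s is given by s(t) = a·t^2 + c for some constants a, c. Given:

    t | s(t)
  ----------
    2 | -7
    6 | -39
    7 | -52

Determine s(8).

From s(2) = -7 and s(6) = -39: 4a + c = -7 and 36a + c = -39.
Subtracting: 32a = -32, so a = -1; then c = -7 − (-1)·4 = -3.
So s(t) = -1t² − 3, and s(8) = -67.

-67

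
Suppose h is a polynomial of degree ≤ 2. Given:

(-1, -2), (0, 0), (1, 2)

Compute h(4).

8

First differences: 2, 2.
Level-1 differences are constant, so h has degree 1.
Fitting a degree-1 polynomial gives h(m) = 2m.
Then h(4) = 8.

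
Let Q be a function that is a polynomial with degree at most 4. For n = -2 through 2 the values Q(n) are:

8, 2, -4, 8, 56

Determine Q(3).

158

Write Q(n) = an^4 + bn³ + cn² + dn + e; the 5 given values yield a linear system in the 5 coefficients.
Solving, the leading coefficient vanishes, and Q(n) = 3n³ + 9n² - 4.
Then Q(3) = 158.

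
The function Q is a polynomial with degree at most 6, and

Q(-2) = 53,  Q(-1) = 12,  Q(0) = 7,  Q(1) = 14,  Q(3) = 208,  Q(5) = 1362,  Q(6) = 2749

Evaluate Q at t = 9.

Write Q(t) = at^6 + bt^5 + ct^4 + dt³ + et² + pt + q; the 7 given values yield a linear system in the 7 coefficients.
Solving, the top 2 coefficients vanish, and Q(t) = 2t^4 + 4t² + t + 7.
Then Q(9) = 13462.

13462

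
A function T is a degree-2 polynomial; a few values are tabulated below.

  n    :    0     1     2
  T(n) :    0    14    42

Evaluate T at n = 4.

Write T(n) = an² + bn + c; the 3 given values yield a linear system in the 3 coefficients.
Solving, T(n) = 7n² + 7n.
Then T(4) = 140.

140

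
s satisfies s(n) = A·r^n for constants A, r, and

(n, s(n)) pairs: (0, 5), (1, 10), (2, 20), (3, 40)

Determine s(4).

Consecutive ratio: 10/5 = 2, and 20/10 = 2, so r = 2.
Then A·2^0 = 5 gives A = 5, and s(n) = 5·2^n.
s(4) = 5·2^4 = 80.

80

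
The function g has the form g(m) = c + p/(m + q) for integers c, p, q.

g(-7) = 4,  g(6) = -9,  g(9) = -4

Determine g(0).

(g(m) − c)(m + q) = p for each data point; the three points give a linear system in c and q, then p follows.
Solving: c = 1, q = -3, p = -30, so g(m) = 1 − 30/(m − 3).
Then g(0) = 1 − 30/(-3) = 11.

11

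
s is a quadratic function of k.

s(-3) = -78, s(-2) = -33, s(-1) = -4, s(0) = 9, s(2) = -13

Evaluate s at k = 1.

6

Write s(k) = ak² + bk + c; the 5 given values yield a linear system in the 3 coefficients.
Solving, s(k) = -8k² + 5k + 9.
Then s(1) = 6.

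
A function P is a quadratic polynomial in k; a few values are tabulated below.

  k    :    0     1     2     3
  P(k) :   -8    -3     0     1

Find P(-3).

-35

First differences: 5, 3, 1. Second differences: -2, -2.
Level-2 differences are constant, so P has degree 2.
Fitting a degree-2 polynomial gives P(k) = -k² + 6k - 8.
Then P(-3) = -35.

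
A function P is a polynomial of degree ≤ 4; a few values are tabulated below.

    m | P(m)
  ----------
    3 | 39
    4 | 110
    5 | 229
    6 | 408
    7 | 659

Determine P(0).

-6

First differences: 71, 119, 179, 251. Second differences: 48, 60, 72. Third differences: 12, 12.
Level-3 differences are constant, so P has degree 3.
Fitting a degree-3 polynomial gives P(m) = 2m³ - 3m - 6.
Then P(0) = -6.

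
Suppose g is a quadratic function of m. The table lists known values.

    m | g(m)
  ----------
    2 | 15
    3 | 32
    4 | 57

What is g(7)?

Write g(m) = am² + bm + c; the 3 given values yield a linear system in the 3 coefficients.
Solving, g(m) = 4m² - 3m + 5.
Then g(7) = 180.

180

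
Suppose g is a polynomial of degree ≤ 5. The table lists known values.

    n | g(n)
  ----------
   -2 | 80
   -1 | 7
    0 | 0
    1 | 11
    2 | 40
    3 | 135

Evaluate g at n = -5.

1895

First differences: -73, -7, 11, 29, 95. Second differences: 66, 18, 18, 66. Third differences: -48, 0, 48. Fourth differences: 48, 48.
Level-4 differences are constant, so g has degree 4.
Fitting a degree-4 polynomial gives g(n) = 2n^4 - 4n³ + 7n² + 6n.
Then g(-5) = 1895.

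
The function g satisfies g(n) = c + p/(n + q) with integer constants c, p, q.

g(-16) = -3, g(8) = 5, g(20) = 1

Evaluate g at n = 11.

3

(g(n) − c)(n + q) = p for each data point; the three points give a linear system in c and q, then p follows.
Solving: c = -1, q = -2, p = 36, so g(n) = -1 + 36/(n − 2).
Then g(11) = -1 + 36/9 = 3.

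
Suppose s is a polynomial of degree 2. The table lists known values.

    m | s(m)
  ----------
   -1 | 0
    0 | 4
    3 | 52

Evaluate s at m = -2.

2

Write s(m) = am² + bm + c; the 3 given values yield a linear system in the 3 coefficients.
Solving, s(m) = 3m² + 7m + 4.
Then s(-2) = 2.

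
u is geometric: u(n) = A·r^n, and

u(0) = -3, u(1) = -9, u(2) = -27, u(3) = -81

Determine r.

3

Consecutive ratio: -9/(-3) = 3, and -27/(-9) = 3, so r = 3.
Then A·3^0 = -3 gives A = -3, and u(n) = -3·3^n.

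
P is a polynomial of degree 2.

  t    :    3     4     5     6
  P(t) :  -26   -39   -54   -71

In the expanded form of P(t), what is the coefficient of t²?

First differences: -13, -15, -17. Second differences: -2, -2.
Level-2 differences are constant, so P has degree 2.
Fitting a degree-2 polynomial gives P(t) = -t² - 6t + 1.
The coefficient of t² is -1.

-1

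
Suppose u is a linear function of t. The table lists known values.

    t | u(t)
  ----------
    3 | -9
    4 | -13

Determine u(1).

Write u(t) = at + b; the 2 given values yield a linear system in the 2 coefficients.
Solving, u(t) = -4t + 3.
Then u(1) = -1.

-1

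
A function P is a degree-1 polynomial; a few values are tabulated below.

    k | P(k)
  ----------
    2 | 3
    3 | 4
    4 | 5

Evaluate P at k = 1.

Write P(k) = ak + b; the 3 given values yield a linear system in the 2 coefficients.
Solving, P(k) = k + 1.
Then P(1) = 2.

2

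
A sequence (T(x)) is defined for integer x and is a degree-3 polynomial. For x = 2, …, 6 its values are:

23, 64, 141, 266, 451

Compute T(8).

First differences: 41, 77, 125, 185. Second differences: 36, 48, 60. Third differences: 12, 12.
Level-3 differences are constant, so T has degree 3.
Fitting a degree-3 polynomial gives T(x) = 2x³ + 3x + 1.
Then T(8) = 1049.

1049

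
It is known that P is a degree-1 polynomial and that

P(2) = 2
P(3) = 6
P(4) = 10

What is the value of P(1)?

-2

Write P(n) = an + b; the 3 given values yield a linear system in the 2 coefficients.
Solving, P(n) = 4n - 6.
Then P(1) = -2.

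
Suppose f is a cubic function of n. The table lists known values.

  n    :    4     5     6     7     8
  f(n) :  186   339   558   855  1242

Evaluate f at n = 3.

87

First differences: 153, 219, 297, 387. Second differences: 66, 78, 90. Third differences: 12, 12.
Level-3 differences are constant, so f has degree 3.
Fitting a degree-3 polynomial gives f(n) = 2n³ + 3n² + 4n - 6.
Then f(3) = 87.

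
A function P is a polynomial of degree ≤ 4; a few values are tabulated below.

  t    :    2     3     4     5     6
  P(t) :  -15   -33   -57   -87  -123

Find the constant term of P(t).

3

Write P(t) = at^4 + bt³ + ct² + dt + e; the 5 given values yield a linear system in the 5 coefficients.
Solving, the top 2 coefficients vanish, and P(t) = -3t² - 3t + 3.
The constant term is P(0) = 3.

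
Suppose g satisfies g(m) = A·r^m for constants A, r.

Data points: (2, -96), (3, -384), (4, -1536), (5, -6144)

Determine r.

Consecutive ratio: -384/(-96) = 4, and -1536/(-384) = 4, so r = 4.
Then A·4^2 = -96 gives A = -6, and g(m) = -6·4^m.

4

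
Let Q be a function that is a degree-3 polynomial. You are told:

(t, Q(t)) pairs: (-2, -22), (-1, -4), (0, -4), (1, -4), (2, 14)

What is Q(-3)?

-76

First differences: 18, 0, 0, 18. Second differences: -18, 0, 18. Third differences: 18, 18.
Level-3 differences are constant, so Q has degree 3.
Fitting a degree-3 polynomial gives Q(t) = 3t³ - 3t - 4.
Then Q(-3) = -76.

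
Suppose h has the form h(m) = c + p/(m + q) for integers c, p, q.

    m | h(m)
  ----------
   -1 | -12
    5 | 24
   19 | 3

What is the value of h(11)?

(h(m) − c)(m + q) = p for each data point; the three points give a linear system in c and q, then p follows.
Solving: c = 0, q = -3, p = 48, so h(m) = 48/(m − 3).
Then h(11) = 0 + 48/8 = 6.

6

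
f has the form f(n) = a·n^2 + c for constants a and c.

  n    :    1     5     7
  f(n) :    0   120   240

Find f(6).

From f(1) = 0 and f(5) = 120: 1a + c = 0 and 25a + c = 120.
Subtracting: 24a = 120, so a = 5; then c = 0 − 5·1 = -5.
So f(n) = 5n² − 5, and f(6) = 175.

175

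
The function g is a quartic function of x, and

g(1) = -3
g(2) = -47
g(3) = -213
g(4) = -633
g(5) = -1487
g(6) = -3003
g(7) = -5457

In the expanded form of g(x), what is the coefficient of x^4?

First differences: -44, -166, -420, -854, -1516, -2454. Second differences: -122, -254, -434, -662, -938. Third differences: -132, -180, -228, -276. Fourth differences: -48, -48, -48.
Level-4 differences are constant, so g has degree 4.
Fitting a degree-4 polynomial gives g(x) = -2x^4 - 2x³ + x² - 3x + 3.
The coefficient of x^4 is -2.

-2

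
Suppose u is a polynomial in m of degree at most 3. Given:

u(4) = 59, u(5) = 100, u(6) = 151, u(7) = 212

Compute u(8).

First differences: 41, 51, 61. Second differences: 10, 10.
Level-2 differences are constant, so u has degree 2.
Fitting a degree-2 polynomial gives u(m) = 5m² - 4m - 5.
Then u(8) = 283.

283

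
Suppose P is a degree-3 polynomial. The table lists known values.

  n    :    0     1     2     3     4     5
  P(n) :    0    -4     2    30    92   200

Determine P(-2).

-10

First differences: -4, 6, 28, 62, 108. Second differences: 10, 22, 34, 46. Third differences: 12, 12, 12.
Level-3 differences are constant, so P has degree 3.
Fitting a degree-3 polynomial gives P(n) = 2n³ - n² - 5n.
Then P(-2) = -10.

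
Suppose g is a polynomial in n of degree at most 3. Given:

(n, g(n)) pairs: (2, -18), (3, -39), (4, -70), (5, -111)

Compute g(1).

Write g(n) = an³ + bn² + cn + d; the 4 given values yield a linear system in the 4 coefficients.
Solving, the leading coefficient vanishes, and g(n) = -5n² + 4n - 6.
Then g(1) = -7.

-7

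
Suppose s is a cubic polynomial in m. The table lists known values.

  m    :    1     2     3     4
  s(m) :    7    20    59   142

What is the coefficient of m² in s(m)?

Write s(m) = am³ + bm² + cm + d; the 4 given values yield a linear system in the 4 coefficients.
Solving, s(m) = 3m³ - 5m² + 7m + 2.
The coefficient of m² is -5.

-5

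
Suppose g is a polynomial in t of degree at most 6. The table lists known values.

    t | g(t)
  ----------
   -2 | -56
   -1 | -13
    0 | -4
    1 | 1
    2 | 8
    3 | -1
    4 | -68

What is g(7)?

First differences: 43, 9, 5, 7, -9, -67. Second differences: -34, -4, 2, -16, -58. Third differences: 30, 6, -18, -42. Fourth differences: -24, -24, -24.
Level-4 differences are constant, so g has degree 4.
Fitting a degree-4 polynomial gives g(t) = -t^4 + 3t³ - t² + 4t - 4.
Then g(7) = -1397.

-1397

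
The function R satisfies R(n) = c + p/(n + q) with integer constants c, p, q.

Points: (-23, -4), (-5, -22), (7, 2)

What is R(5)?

3

(R(n) − c)(n + q) = p for each data point; the three points give a linear system in c and q, then p follows.
Solving: c = -2, q = 3, p = 40, so R(n) = -2 + 40/(n + 3).
Then R(5) = -2 + 40/8 = 3.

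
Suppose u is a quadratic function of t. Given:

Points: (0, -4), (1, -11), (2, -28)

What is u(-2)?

-20

Write u(t) = at² + bt + c; the 3 given values yield a linear system in the 3 coefficients.
Solving, u(t) = -5t² - 2t - 4.
Then u(-2) = -20.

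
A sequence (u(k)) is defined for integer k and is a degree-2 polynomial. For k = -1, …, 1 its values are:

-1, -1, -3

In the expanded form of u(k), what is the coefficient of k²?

-1

Write u(k) = ak² + bk + c; the 3 given values yield a linear system in the 3 coefficients.
Solving, u(k) = -k² - k - 1.
The coefficient of k² is -1.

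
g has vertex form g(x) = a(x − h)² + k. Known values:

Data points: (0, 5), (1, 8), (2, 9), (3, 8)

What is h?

2

First differences 3, 1, -1; second difference -2 = 2a, so a = -1.
Expanding, the x-coefficient is −2ah = 2h; matching it to the data gives h = 2, and then k = 9.
So g(x) = -1(x − 2)² + 9.
Hence h = 2.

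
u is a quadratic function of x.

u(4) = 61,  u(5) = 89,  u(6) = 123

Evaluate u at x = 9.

Write u(x) = ax² + bx + c; the 3 given values yield a linear system in the 3 coefficients.
Solving, u(x) = 3x² + x + 9.
Then u(9) = 261.

261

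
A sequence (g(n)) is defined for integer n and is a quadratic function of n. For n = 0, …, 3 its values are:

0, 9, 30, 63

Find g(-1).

3

First differences: 9, 21, 33. Second differences: 12, 12.
Level-2 differences are constant, so g has degree 2.
Fitting a degree-2 polynomial gives g(n) = 6n² + 3n.
Then g(-1) = 3.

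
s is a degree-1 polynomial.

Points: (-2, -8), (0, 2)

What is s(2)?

12

Write s(m) = am + b; the 2 given values yield a linear system in the 2 coefficients.
Solving, s(m) = 5m + 2.
Then s(2) = 12.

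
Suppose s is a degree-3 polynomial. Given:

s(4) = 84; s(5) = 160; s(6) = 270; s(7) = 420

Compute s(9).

Write s(m) = am³ + bm² + cm + d; the 4 given values yield a linear system in the 4 coefficients.
Solving, s(m) = m³ + 2m² - 3m.
Then s(9) = 864.

864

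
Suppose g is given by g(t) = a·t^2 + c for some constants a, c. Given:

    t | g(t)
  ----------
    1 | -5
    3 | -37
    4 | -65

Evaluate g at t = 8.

-257

From g(1) = -5 and g(3) = -37: 1a + c = -5 and 9a + c = -37.
Subtracting: 8a = -32, so a = -4; then c = -5 − (-4)·1 = -1.
So g(t) = -4t² − 1, and g(8) = -257.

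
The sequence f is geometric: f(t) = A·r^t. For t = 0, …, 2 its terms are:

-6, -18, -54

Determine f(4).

Consecutive ratio: -18/(-6) = 3, and -54/(-18) = 3, so r = 3.
Then A·3^0 = -6 gives A = -6, and f(t) = -6·3^t.
f(4) = -6·3^4 = -486.

-486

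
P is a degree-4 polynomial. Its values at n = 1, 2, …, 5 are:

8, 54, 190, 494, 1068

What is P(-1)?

-6

Write P(n) = an^4 + bn³ + cn² + dn + e; the 5 given values yield a linear system in the 5 coefficients.
Solving, P(n) = n^4 + 3n³ + 2n² + 4n - 2.
Then P(-1) = -6.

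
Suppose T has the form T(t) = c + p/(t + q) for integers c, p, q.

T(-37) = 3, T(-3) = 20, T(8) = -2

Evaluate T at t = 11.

-1

(T(t) − c)(t + q) = p for each data point; the three points give a linear system in c and q, then p follows.
Solving: c = 2, q = 1, p = -36, so T(t) = 2 − 36/(t + 1).
Then T(11) = 2 − 36/12 = -1.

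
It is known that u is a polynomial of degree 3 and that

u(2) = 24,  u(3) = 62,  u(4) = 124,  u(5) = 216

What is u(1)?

4

Write u(n) = an³ + bn² + cn + d; the 4 given values yield a linear system in the 4 coefficients.
Solving, u(n) = n³ + 3n² + 4n - 4.
Then u(1) = 4.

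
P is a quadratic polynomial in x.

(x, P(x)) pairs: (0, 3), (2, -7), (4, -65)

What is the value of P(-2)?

Write P(x) = ax² + bx + c; the 3 given values yield a linear system in the 3 coefficients.
Solving, P(x) = -6x² + 7x + 3.
Then P(-2) = -35.

-35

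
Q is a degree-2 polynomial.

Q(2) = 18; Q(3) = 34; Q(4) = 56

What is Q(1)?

Write Q(x) = ax² + bx + c; the 3 given values yield a linear system in the 3 coefficients.
Solving, Q(x) = 3x² + x + 4.
Then Q(1) = 8.

8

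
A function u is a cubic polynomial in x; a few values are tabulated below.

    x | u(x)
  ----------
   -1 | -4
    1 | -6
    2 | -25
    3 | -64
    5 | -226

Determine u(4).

-129

Write u(x) = ax³ + bx² + cx + d; the 5 given values yield a linear system in the 4 coefficients.
Solving, u(x) = -x³ - 4x² - 1.
Then u(4) = -129.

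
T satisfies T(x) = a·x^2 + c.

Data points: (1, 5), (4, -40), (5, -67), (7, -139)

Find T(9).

From T(1) = 5 and T(4) = -40: 1a + c = 5 and 16a + c = -40.
Subtracting: 15a = -45, so a = -3; then c = 5 − (-3)·1 = 8.
So T(x) = -3x² + 8, and T(9) = -235.

-235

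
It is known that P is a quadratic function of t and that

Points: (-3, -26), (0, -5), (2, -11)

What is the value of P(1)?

-6

Write P(t) = at² + bt + c; the 3 given values yield a linear system in the 3 coefficients.
Solving, P(t) = -2t² + t - 5.
Then P(1) = -6.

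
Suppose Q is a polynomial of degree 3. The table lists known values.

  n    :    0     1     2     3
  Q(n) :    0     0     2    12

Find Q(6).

150

Write Q(n) = an³ + bn² + cn + d; the 4 given values yield a linear system in the 4 coefficients.
Solving, Q(n) = n³ - 2n² + n.
Then Q(6) = 150.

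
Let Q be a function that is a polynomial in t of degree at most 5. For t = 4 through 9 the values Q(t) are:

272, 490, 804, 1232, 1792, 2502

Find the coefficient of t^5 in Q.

0

First differences: 218, 314, 428, 560, 710. Second differences: 96, 114, 132, 150. Third differences: 18, 18, 18.
Level-3 differences are constant, so Q has degree 3.
Fitting a degree-3 polynomial gives Q(t) = 3t³ + 3t² + 8t.
The coefficient of t^5 is 0.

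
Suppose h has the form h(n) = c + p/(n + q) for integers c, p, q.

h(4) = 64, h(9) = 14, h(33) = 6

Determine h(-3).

-6

(h(n) − c)(n + q) = p for each data point; the three points give a linear system in c and q, then p follows.
Solving: c = 4, q = -3, p = 60, so h(n) = 4 + 60/(n − 3).
Then h(-3) = 4 + 60/(-6) = -6.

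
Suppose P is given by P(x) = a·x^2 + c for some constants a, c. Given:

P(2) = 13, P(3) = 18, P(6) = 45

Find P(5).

From P(2) = 13 and P(3) = 18: 4a + c = 13 and 9a + c = 18.
Subtracting: 5a = 5, so a = 1; then c = 13 − 1·4 = 9.
So P(x) = 1x² + 9, and P(5) = 34.

34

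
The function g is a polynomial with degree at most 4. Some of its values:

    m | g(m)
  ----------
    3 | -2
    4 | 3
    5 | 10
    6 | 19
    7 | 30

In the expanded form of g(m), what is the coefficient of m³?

0

First differences: 5, 7, 9, 11. Second differences: 2, 2, 2.
Level-2 differences are constant, so g has degree 2.
Fitting a degree-2 polynomial gives g(m) = m² - 2m - 5.
The coefficient of m³ is 0.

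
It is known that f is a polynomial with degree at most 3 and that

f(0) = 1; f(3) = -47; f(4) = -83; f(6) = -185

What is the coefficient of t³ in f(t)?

Write f(t) = at³ + bt² + ct + d; the 4 given values yield a linear system in the 4 coefficients.
Solving, the leading coefficient vanishes, and f(t) = -5t² - t + 1.
The coefficient of t³ is 0.

0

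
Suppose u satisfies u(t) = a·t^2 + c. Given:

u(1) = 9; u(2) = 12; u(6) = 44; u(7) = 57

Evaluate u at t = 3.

17

From u(1) = 9 and u(2) = 12: 1a + c = 9 and 4a + c = 12.
Subtracting: 3a = 3, so a = 1; then c = 9 − 1·1 = 8.
So u(t) = 1t² + 8, and u(3) = 17.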